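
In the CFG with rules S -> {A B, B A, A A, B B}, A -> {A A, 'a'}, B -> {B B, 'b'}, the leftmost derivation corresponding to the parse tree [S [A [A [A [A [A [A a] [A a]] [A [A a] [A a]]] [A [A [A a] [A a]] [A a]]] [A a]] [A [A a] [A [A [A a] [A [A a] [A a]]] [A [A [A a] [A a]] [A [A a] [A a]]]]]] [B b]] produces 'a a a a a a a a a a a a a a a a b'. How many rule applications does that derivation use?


Every bracketed nonterminal node [X ...] in the tree is produced by exactly one rule application.
Reading the tree off as a leftmost derivation:
  Step 1: S  =>  A B   (applied S -> A B)
  Step 2: A B  =>  A A B   (applied A -> A A)
  Step 3: A A B  =>  A A A B   (applied A -> A A)
  Step 4: A A A B  =>  A A A A B   (applied A -> A A)
  Step 5: A A A A B  =>  A A A A A B   (applied A -> A A)
  Step 6: A A A A A B  =>  A A A A A A B   (applied A -> A A)
  Step 7: A A A A A A B  =>  a A A A A A B   (applied A -> a)
  Step 8: a A A A A A B  =>  a a A A A A B   (applied A -> a)
  Step 9: a a A A A A B  =>  a a A A A A A B   (applied A -> A A)
  Step 10: a a A A A A A B  =>  a a a A A A A B   (applied A -> a)
  Step 11: a a a A A A A B  =>  a a a a A A A B   (applied A -> a)
  Step 12: a a a a A A A B  =>  a a a a A A A A B   (applied A -> A A)
  Step 13: a a a a A A A A B  =>  a a a a A A A A A B   (applied A -> A A)
  Step 14: a a a a A A A A A B  =>  a a a a a A A A A B   (applied A -> a)
  Step 15: a a a a a A A A A B  =>  a a a a a a A A A B   (applied A -> a)
  Step 16: a a a a a a A A A B  =>  a a a a a a a A A B   (applied A -> a)
  Step 17: a a a a a a a A A B  =>  a a a a a a a a A B   (applied A -> a)
  Step 18: a a a a a a a a A B  =>  a a a a a a a a A A B   (applied A -> A A)
  Step 19: a a a a a a a a A A B  =>  a a a a a a a a a A B   (applied A -> a)
  Step 20: a a a a a a a a a A B  =>  a a a a a a a a a A A B   (applied A -> A A)
  Step 21: a a a a a a a a a A A B  =>  a a a a a a a a a A A A B   (applied A -> A A)
  Step 22: a a a a a a a a a A A A B  =>  a a a a a a a a a a A A B   (applied A -> a)
  Step 23: a a a a a a a a a a A A B  =>  a a a a a a a a a a A A A B   (applied A -> A A)
  Step 24: a a a a a a a a a a A A A B  =>  a a a a a a a a a a a A A B   (applied A -> a)
  Step 25: a a a a a a a a a a a A A B  =>  a a a a a a a a a a a a A B   (applied A -> a)
  Step 26: a a a a a a a a a a a a A B  =>  a a a a a a a a a a a a A A B   (applied A -> A A)
  Step 27: a a a a a a a a a a a a A A B  =>  a a a a a a a a a a a a A A A B   (applied A -> A A)
  Step 28: a a a a a a a a a a a a A A A B  =>  a a a a a a a a a a a a a A A B   (applied A -> a)
  Step 29: a a a a a a a a a a a a a A A B  =>  a a a a a a a a a a a a a a A B   (applied A -> a)
  Step 30: a a a a a a a a a a a a a a A B  =>  a a a a a a a a a a a a a a A A B   (applied A -> A A)
  Step 31: a a a a a a a a a a a a a a A A B  =>  a a a a a a a a a a a a a a a A B   (applied A -> a)
  Step 32: a a a a a a a a a a a a a a a A B  =>  a a a a a a a a a a a a a a a a B   (applied A -> a)
  Step 33: a a a a a a a a a a a a a a a a B  =>  a a a a a a a a a a a a a a a a b   (applied B -> b)
Final yield: a a a a a a a a a a a a a a a a b
Total rewrite steps: 33

33


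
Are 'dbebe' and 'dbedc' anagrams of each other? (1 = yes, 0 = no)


Sort characters of 'dbebe': 'bbdee'
Sort characters of 'dbedc': 'bcdde'
Sorted forms differ -> they are NOT anagrams
Result: 0

0


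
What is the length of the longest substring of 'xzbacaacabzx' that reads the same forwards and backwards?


Scanning 'xzbacaacabzx' for palindromic substrings.
Substring at positions 0-11: 'xzbacaacabzx'.
Check: reverse('xzbacaacabzx') = 'xzbacaacabzx' -> palindrome confirmed.
No longer palindromic substring exists; longest length = 12

12


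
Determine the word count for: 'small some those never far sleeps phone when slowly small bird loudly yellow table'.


Counting words by splitting on spaces:
  Word 1: 'small'
  Word 2: 'some'
  Word 3: 'those'
  Word 4: 'never'
  Word 5: 'far'
  Word 6: 'sleeps'
  Word 7: 'phone'
  Word 8: 'when'
  Word 9: 'slowly'
  Word 10: 'small'
  Word 11: 'bird'
  Word 12: 'loudly'
  Word 13: 'yellow'
  Word 14: 'table'
Total words: 14

14


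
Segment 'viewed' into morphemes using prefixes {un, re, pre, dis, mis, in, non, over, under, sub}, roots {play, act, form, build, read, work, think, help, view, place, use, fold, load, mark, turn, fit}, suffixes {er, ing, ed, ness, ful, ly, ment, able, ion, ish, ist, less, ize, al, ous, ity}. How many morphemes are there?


Segmenting 'viewed' against the inventory:
  'view' -> root (morpheme 1)
  'ed' -> suffix (morpheme 2)
Total morphemes: 2

2


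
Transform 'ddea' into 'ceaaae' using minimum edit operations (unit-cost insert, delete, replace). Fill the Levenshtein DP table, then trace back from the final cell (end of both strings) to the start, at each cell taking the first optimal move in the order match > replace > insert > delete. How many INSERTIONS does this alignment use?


Edit distance = 5. Backtracking from cell (4, 6) with preference match > replace > insert > delete,
then listing the resulting alignment 'ddea' -> 'ceaaae' left to right:
  Step 1: insert 'c' [insertion #1]
  Step 2: replace d->e
  Step 3: replace d->a
  Step 4: replace e->a
  Step 5: keep 'a'
  Step 6: insert 'e' [insertion #2]
Total insertions: 2

2


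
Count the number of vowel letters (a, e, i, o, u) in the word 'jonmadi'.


Scanning each character of 'jonmadi':
  Position 1: 'j' -> consonant (running count: 0)
  Position 2: 'o' -> vowel (running count: 1)
  Position 3: 'n' -> consonant (running count: 1)
  Position 4: 'm' -> consonant (running count: 1)
  Position 5: 'a' -> vowel (running count: 2)
  Position 6: 'd' -> consonant (running count: 2)
  Position 7: 'i' -> vowel (running count: 3)
Total vowels: 3

3


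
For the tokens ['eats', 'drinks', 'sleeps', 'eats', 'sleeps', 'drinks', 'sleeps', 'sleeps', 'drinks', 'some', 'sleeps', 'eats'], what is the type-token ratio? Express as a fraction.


Tokens: 12
Unique types: ('drinks', 'eats', 'sleeps', 'some') = 4
TTR = 4/12
Simplify: divide both by 4 -> 1/3
TTR = 1/3

1/3


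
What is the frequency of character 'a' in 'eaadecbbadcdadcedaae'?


Scanning 'eaadecbbadcdadcedaae' for 'a':
  Position 1: 'a' -> MATCH (count: 1)
  Position 2: 'a' -> MATCH (count: 2)
  Position 8: 'a' -> MATCH (count: 3)
  Position 12: 'a' -> MATCH (count: 4)
  Position 17: 'a' -> MATCH (count: 5)
  Position 18: 'a' -> MATCH (count: 6)
Total occurrences of 'a': 6

6


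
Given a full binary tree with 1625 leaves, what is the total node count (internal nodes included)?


Leaf nodes (terminals): 1625
Internal nodes = n - 1 = 1625 - 1 = 1624
Total = leaves + internal = 1625 + 1624 = 3249

3249


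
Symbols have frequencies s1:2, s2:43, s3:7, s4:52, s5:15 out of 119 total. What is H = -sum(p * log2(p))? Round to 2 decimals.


Computing entropy H = -sum(p_i * log2(p_i)):
  s1: p = 2/119 = 0.0168, -p*log2(p) = 0.0991
  s2: p = 43/119 = 0.3613, -p*log2(p) = 0.5307
  s3: p = 7/119 = 0.0588, -p*log2(p) = 0.2404
  s4: p = 52/119 = 0.4370, -p*log2(p) = 0.5219
  s5: p = 15/119 = 0.1261, -p*log2(p) = 0.3766
H = sum of terms = 1.7687
Rounded to 2 decimals: 1.77

1.77


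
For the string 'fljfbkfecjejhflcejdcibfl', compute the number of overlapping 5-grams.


String 'fljfbkfecjejhflcejdcibfl' has length L = 24.
Number of overlapping n-grams = L - n + 1
Substituting: 24 - 5 + 1 = 20

20


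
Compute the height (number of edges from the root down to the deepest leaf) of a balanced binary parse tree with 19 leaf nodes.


In a balanced binary tree with n leaves the deepest leaf is ceil(log2(n)) edges below the root.
log2(19) = 4.2479
ceil(4.2479) = 5
height (edges) = 5

5


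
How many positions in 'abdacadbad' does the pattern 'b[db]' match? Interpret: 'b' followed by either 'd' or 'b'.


Pattern: b[db] means 'b' followed by either 'd' or 'b'.
Scanning 'abdacadbad' position-by-position:
  Pos 0: window 'ab' -> no
  Pos 1: window 'bd' -> MATCH
  Pos 2: window 'da' -> no
  Pos 3: window 'ac' -> no
  Pos 4: window 'ca' -> no
  Pos 5: window 'ad' -> no
  Pos 6: window 'db' -> no
  Pos 7: window 'ba' -> no
  Pos 8: window 'ad' -> no
  Pos 9: window 'd' -> no
Total matches: 1

1


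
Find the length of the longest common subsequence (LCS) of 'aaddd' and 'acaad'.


DP table for LCS of 'aaddd' and 'acaad':
       a  c  a  a  d
    0  0  0  0  0  0
  a 0  1  1  1  1  1
  a 0  1  1  2  2  2
  d 0  1  1  2  2  3
  d 0  1  1  2  2  3
  d 0  1  1  2  2  3
LCS: 'aad'
LCS length = 3

3


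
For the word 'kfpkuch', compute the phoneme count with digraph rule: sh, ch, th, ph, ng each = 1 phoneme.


Parsing 'kfpkuch' greedily, digraphs first:
  'k' -> consonant phoneme (phonemes so far: 1)
  'f' -> consonant phoneme (phonemes so far: 2)
  'p' -> consonant phoneme (phonemes so far: 3)
  'k' -> consonant phoneme (phonemes so far: 4)
  'u' -> vowel phoneme (phonemes so far: 5)
  'ch' -> digraph (1 consonant phoneme) (phonemes so far: 6)
Total phonemes: 6

6


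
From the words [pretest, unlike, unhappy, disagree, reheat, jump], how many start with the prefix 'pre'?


Checking each word for prefix 'pre':
  'pretest' -> YES, starts with 'pre' (count: 1)
  'unlike' -> no (count: 1)
  'unhappy' -> no (count: 1)
  'disagree' -> no (count: 1)
  'reheat' -> no (count: 1)
  'jump' -> no (count: 1)
Total with prefix 'pre': 1

1


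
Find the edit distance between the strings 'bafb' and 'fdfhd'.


Building DP table for s1='bafb' (len 4) and s2='fdfhd' (len 5):
       f  d  f  h  d
    0  1  2  3  4  5
  b 1  1  2  3  4  5
  a 2  2  2  3  4  5
  f 3  2  3  2  3  4
  b 4  3  3  3  3  4
Edit distance = dp[4][5] = 4

4


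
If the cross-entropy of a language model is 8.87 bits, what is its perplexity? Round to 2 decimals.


Perplexity formula: PP = 2^H
H = 8.87
PP = 2^8.87
Decompose: 2^8.87 = 2^8 * 2^0.87
2^8 = 256, 2^0.87 ~ 1.8276629
PP ~ 256 * 1.8276629 = 467.8817024
Rounded to 2 decimals: 467.88

467.88


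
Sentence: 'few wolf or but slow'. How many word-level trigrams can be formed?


Word trigrams from [5] words:
  Trigram 1: (few wolf or)
  Trigram 2: (wolf or but)
  Trigram 3: (or but slow)
Total word trigrams: 5 - 2 = 3

3


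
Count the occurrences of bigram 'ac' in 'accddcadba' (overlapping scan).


Scanning 'accddcadba' for bigram 'ac':
  Position 0: 'ac' -> MATCH
  Position 1: 'cc' -> no
  Position 2: 'cd' -> no
  Position 3: 'dd' -> no
  Position 4: 'dc' -> no
  Position 5: 'ca' -> no
  Position 6: 'ad' -> no
  Position 7: 'db' -> no
  Position 8: 'ba' -> no
Total matches: 1

1


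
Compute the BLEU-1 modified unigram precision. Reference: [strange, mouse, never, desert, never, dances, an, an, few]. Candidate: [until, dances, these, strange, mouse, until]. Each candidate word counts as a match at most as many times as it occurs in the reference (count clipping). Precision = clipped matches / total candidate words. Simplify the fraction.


Reference word counts: {'an': 2, 'dances': 1, 'desert': 1, 'few': 1, 'mouse': 1, 'never': 2, 'strange': 1}
Checking each candidate word (with clipping):
  'until' -> not in reference -> no match (matches: 0)
  'dances' -> in reference (ref count 1, used 1/1) -> match (matches: 1)
  'these' -> not in reference -> no match (matches: 1)
  'strange' -> in reference (ref count 1, used 1/1) -> match (matches: 2)
  'mouse' -> in reference (ref count 1, used 1/1) -> match (matches: 3)
  'until' -> not in reference -> no match (matches: 3)
Clipped matches: 3, Candidate length: 6
Precision = 3/6 = 1/2

1/2


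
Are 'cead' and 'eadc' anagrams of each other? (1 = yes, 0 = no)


Sort characters of 'cead': 'acde'
Sort characters of 'eadc': 'acde'
Sorted forms match -> they ARE anagrams
Result: 1

1


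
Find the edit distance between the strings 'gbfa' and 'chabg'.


Building DP table for s1='gbfa' (len 4) and s2='chabg' (len 5):
       c  h  a  b  g
    0  1  2  3  4  5
  g 1  1  2  3  4  4
  b 2  2  2  3  3  4
  f 3  3  3  3  4  4
  a 4  4  4  3  4  5
Edit distance = dp[4][5] = 5

5


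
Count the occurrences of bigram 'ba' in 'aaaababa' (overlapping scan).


Scanning 'aaaababa' for bigram 'ba':
  Position 0: 'aa' -> no
  Position 1: 'aa' -> no
  Position 2: 'aa' -> no
  Position 3: 'ab' -> no
  Position 4: 'ba' -> MATCH
  Position 5: 'ab' -> no
  Position 6: 'ba' -> MATCH
Total matches: 2

2


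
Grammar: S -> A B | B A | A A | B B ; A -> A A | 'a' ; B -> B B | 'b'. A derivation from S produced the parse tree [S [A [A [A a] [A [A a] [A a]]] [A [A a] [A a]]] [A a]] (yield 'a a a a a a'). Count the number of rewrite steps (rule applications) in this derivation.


Every bracketed nonterminal node [X ...] in the tree is produced by exactly one rule application.
Reading the tree off as a leftmost derivation:
  Step 1: S  =>  A A   (applied S -> A A)
  Step 2: A A  =>  A A A   (applied A -> A A)
  Step 3: A A A  =>  A A A A   (applied A -> A A)
  Step 4: A A A A  =>  a A A A   (applied A -> a)
  Step 5: a A A A  =>  a A A A A   (applied A -> A A)
  Step 6: a A A A A  =>  a a A A A   (applied A -> a)
  Step 7: a a A A A  =>  a a a A A   (applied A -> a)
  Step 8: a a a A A  =>  a a a A A A   (applied A -> A A)
  Step 9: a a a A A A  =>  a a a a A A   (applied A -> a)
  Step 10: a a a a A A  =>  a a a a a A   (applied A -> a)
  Step 11: a a a a a A  =>  a a a a a a   (applied A -> a)
Final yield: a a a a a a
Total rewrite steps: 11

11


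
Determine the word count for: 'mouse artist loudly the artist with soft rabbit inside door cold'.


Counting words by splitting on spaces:
  Word 1: 'mouse'
  Word 2: 'artist'
  Word 3: 'loudly'
  Word 4: 'the'
  Word 5: 'artist'
  Word 6: 'with'
  Word 7: 'soft'
  Word 8: 'rabbit'
  Word 9: 'inside'
  Word 10: 'door'
  Word 11: 'cold'
Total words: 11

11


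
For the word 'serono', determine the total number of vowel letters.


Scanning each character of 'serono':
  Position 1: 's' -> consonant (running count: 0)
  Position 2: 'e' -> vowel (running count: 1)
  Position 3: 'r' -> consonant (running count: 1)
  Position 4: 'o' -> vowel (running count: 2)
  Position 5: 'n' -> consonant (running count: 2)
  Position 6: 'o' -> vowel (running count: 3)
Total vowels: 3

3


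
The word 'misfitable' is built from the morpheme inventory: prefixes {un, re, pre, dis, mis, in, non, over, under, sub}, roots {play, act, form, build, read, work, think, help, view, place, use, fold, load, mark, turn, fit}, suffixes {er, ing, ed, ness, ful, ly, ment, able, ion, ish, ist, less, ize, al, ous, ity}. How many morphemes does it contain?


Segmenting 'misfitable' against the inventory:
  'mis' -> prefix (morpheme 1)
  'fit' -> root (morpheme 2)
  'able' -> suffix (morpheme 3)
Total morphemes: 3

3


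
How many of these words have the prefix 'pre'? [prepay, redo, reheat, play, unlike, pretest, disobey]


Checking each word for prefix 'pre':
  'prepay' -> YES, starts with 'pre' (count: 1)
  'redo' -> no (count: 1)
  'reheat' -> no (count: 1)
  'play' -> no (count: 1)
  'unlike' -> no (count: 1)
  'pretest' -> YES, starts with 'pre' (count: 2)
  'disobey' -> no (count: 2)
Total with prefix 'pre': 2

2


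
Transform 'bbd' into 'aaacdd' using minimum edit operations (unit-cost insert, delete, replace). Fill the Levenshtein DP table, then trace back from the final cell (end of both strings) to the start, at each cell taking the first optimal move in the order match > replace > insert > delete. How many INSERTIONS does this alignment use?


Edit distance = 5. Backtracking from cell (3, 6) with preference match > replace > insert > delete,
then listing the resulting alignment 'bbd' -> 'aaacdd' left to right:
  Step 1: insert 'a' [insertion #1]
  Step 2: insert 'a' [insertion #2]
  Step 3: insert 'a' [insertion #3]
  Step 4: replace b->c
  Step 5: replace b->d
  Step 6: keep 'd'
Total insertions: 3

3


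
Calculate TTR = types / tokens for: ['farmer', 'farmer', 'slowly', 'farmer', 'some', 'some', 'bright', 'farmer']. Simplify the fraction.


Tokens: 8
Unique types: ('bright', 'farmer', 'slowly', 'some') = 4
TTR = 4/8
Simplify: divide both by 4 -> 1/2
TTR = 1/2

1/2


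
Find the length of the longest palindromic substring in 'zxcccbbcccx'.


Scanning 'zxcccbbcccx' for palindromic substrings.
Substring at positions 1-10: 'xcccbbcccx'.
Check: reverse('xcccbbcccx') = 'xcccbbcccx' -> palindrome confirmed.
Neighbouring characters ('z' / '-') break symmetry, so it cannot extend further.
No longer palindromic substring exists; longest length = 10

10


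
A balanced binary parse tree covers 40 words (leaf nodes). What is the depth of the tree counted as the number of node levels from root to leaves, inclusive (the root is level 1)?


In a balanced binary tree with n leaves the deepest leaf is ceil(log2(n)) edges below the root,
so counting node levels inclusive of root and leaves gives ceil(log2(n)) + 1 levels.
log2(40) = 5.3219
ceil(5.3219) = 6
levels = 6 + 1 = 7

7


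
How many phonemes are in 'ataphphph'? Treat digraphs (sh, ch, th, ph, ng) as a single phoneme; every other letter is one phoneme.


Parsing 'ataphphph' greedily, digraphs first:
  'a' -> vowel phoneme (phonemes so far: 1)
  't' -> consonant phoneme (phonemes so far: 2)
  'a' -> vowel phoneme (phonemes so far: 3)
  'ph' -> digraph (1 consonant phoneme) (phonemes so far: 4)
  'ph' -> digraph (1 consonant phoneme) (phonemes so far: 5)
  'ph' -> digraph (1 consonant phoneme) (phonemes so far: 6)
Total phonemes: 6

6


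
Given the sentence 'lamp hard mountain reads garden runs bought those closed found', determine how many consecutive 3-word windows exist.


Word trigrams from [10] words:
  Trigram 1: (lamp hard mountain)
  Trigram 2: (hard mountain reads)
  Trigram 3: (mountain reads garden)
  Trigram 4: (reads garden runs)
  Trigram 5: (garden runs bought)
  Trigram 6: (runs bought those)
  Trigram 7: (bought those closed)
  Trigram 8: (those closed found)
Total word trigrams: 10 - 2 = 8

8


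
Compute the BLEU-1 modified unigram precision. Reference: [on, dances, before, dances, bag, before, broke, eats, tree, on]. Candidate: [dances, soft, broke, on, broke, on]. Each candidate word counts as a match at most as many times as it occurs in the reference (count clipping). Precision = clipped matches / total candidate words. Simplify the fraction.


Reference word counts: {'bag': 1, 'before': 2, 'broke': 1, 'dances': 2, 'eats': 1, 'on': 2, 'tree': 1}
Checking each candidate word (with clipping):
  'dances' -> in reference (ref count 2, used 1/2) -> match (matches: 1)
  'soft' -> not in reference -> no match (matches: 1)
  'broke' -> in reference (ref count 1, used 1/1) -> match (matches: 2)
  'on' -> in reference (ref count 2, used 1/2) -> match (matches: 3)
  'broke' -> ref count 1 already used up (1/1) -> clipped, no match (matches: 3)
  'on' -> in reference (ref count 2, used 2/2) -> match (matches: 4)
Clipped matches: 4, Candidate length: 6
Precision = 4/6 = 2/3

2/3


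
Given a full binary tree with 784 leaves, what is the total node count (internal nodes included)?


Leaf nodes (terminals): 784
Internal nodes = n - 1 = 784 - 1 = 783
Total = leaves + internal = 784 + 783 = 1567

1567


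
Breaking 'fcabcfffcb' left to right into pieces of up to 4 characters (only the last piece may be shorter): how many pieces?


'fcabcfffcb' has 10 characters.
Chunking with max size 4:
  Chunk 1: 'fcab' (positions 0-3)
  Chunk 2: 'cfff' (positions 4-7)
  Chunk 3: 'cb' (positions 8-9)
Total chunks: ceil(10 / 4) = 3

3


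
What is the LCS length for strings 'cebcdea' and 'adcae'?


DP table for LCS of 'cebcdea' and 'adcae':
       a  d  c  a  e
    0  0  0  0  0  0
  c 0  0  0  1  1  1
  e 0  0  0  1  1  2
  b 0  0  0  1  1  2
  c 0  0  0  1  1  2
  d 0  0  1  1  1  2
  e 0  0  1  1  1  2
  a 0  1  1  1  2  2
LCS: 'ce'
LCS length = 2

2


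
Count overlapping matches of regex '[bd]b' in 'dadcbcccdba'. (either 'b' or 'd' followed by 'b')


Pattern: [bd]b means either 'b' or 'd' followed by 'b'.
Scanning 'dadcbcccdba' position-by-position:
  Pos 0: window 'da' -> no
  Pos 1: window 'ad' -> no
  Pos 2: window 'dc' -> no
  Pos 3: window 'cb' -> no
  Pos 4: window 'bc' -> no
  Pos 5: window 'cc' -> no
  Pos 6: window 'cc' -> no
  Pos 7: window 'cd' -> no
  Pos 8: window 'db' -> MATCH
  Pos 9: window 'ba' -> no
  Pos 10: window 'a' -> no
Total matches: 1

1


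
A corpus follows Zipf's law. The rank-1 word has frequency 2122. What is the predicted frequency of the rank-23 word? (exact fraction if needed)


Zipf's law: freq(rank) = f1 / rank
f1 = 2122, rank = 23
freq = 2122 / 23
GCD(2122, 23) = 1
Simplified: 2122/23

2122/23


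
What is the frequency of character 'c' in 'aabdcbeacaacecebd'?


Scanning 'aabdcbeacaacecebd' for 'c':
  Position 4: 'c' -> MATCH (count: 1)
  Position 8: 'c' -> MATCH (count: 2)
  Position 11: 'c' -> MATCH (count: 3)
  Position 13: 'c' -> MATCH (count: 4)
Total occurrences of 'c': 4

4


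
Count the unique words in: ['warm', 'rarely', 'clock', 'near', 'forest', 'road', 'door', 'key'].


Listing all tokens and tracking unique types:
  Token 1: 'warm' -> NEW (unique so far: 1)
  Token 2: 'rarely' -> NEW (unique so far: 2)
  Token 3: 'clock' -> NEW (unique so far: 3)
  Token 4: 'near' -> NEW (unique so far: 4)
  Token 5: 'forest' -> NEW (unique so far: 5)
  Token 6: 'road' -> NEW (unique so far: 6)
  Token 7: 'door' -> NEW (unique so far: 7)
  Token 8: 'key' -> NEW (unique so far: 8)
Unique types: ('clock', 'door', 'forest', 'key', 'near', 'rarely', 'road', 'warm')
Vocabulary size: 8

8


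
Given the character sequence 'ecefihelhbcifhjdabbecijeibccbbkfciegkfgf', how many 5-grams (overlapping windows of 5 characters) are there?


String 'ecefihelhbcifhjdabbecijeibccbbkfciegkfgf' has length L = 40.
Number of overlapping n-grams = L - n + 1
Substituting: 40 - 5 + 1 = 36

36


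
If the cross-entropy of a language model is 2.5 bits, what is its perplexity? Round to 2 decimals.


Perplexity formula: PP = 2^H
H = 2.5
PP = 2^2.5
Decompose: 2^2.5 = 2^2 * 2^0.5 = 2^2 * sqrt(2)
2^2 = 4, sqrt(2) ~ 1.4142136
PP ~ 4 * 1.4142136 = 5.6568544
Rounded to 2 decimals: 5.66

5.66


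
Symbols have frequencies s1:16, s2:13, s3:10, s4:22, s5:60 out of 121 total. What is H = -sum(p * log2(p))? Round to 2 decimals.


Computing entropy H = -sum(p_i * log2(p_i)):
  s1: p = 16/121 = 0.1322, -p*log2(p) = 0.3860
  s2: p = 13/121 = 0.1074, -p*log2(p) = 0.3458
  s3: p = 10/121 = 0.0826, -p*log2(p) = 0.2973
  s4: p = 22/121 = 0.1818, -p*log2(p) = 0.4472
  s5: p = 60/121 = 0.4959, -p*log2(p) = 0.5018
H = sum of terms = 1.9781
Rounded to 2 decimals: 1.98

1.98


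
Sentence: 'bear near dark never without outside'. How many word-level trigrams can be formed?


Word trigrams from [6] words:
  Trigram 1: (bear near dark)
  Trigram 2: (near dark never)
  Trigram 3: (dark never without)
  Trigram 4: (never without outside)
Total word trigrams: 6 - 2 = 4

4


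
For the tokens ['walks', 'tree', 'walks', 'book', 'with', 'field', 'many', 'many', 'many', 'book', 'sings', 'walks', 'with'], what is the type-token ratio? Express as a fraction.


Tokens: 13
Unique types: ('book', 'field', 'many', 'sings', 'tree', 'walks', 'with') = 7
TTR = 7/13
Already in lowest terms.

7/13


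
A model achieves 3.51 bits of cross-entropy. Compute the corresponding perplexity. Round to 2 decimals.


Perplexity formula: PP = 2^H
H = 3.51
PP = 2^3.51
Decompose: 2^3.51 = 2^3 * 2^0.51
2^3 = 8, 2^0.51 ~ 1.4240502
PP ~ 8 * 1.4240502 = 11.3924016
Rounded to 2 decimals: 11.39

11.39


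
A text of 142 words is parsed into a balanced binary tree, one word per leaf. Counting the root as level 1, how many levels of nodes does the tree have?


In a balanced binary tree with n leaves the deepest leaf is ceil(log2(n)) edges below the root,
so counting node levels inclusive of root and leaves gives ceil(log2(n)) + 1 levels.
log2(142) = 7.1497
ceil(7.1497) = 8
levels = 8 + 1 = 9

9


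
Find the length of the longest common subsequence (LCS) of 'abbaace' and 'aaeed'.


DP table for LCS of 'abbaace' and 'aaeed':
       a  a  e  e  d
    0  0  0  0  0  0
  a 0  1  1  1  1  1
  b 0  1  1  1  1  1
  b 0  1  1  1  1  1
  a 0  1  2  2  2  2
  a 0  1  2  2  2  2
  c 0  1  2  2  2  2
  e 0  1  2  3  3  3
LCS: 'aae'
LCS length = 3

3


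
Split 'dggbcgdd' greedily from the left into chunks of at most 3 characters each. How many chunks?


'dggbcgdd' has 8 characters.
Chunking with max size 3:
  Chunk 1: 'dgg' (positions 0-2)
  Chunk 2: 'bcg' (positions 3-5)
  Chunk 3: 'dd' (positions 6-7)
Total chunks: ceil(8 / 3) = 3

3


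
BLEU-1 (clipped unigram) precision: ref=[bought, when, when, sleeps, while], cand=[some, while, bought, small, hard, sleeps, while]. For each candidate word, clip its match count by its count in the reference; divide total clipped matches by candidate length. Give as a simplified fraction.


Reference word counts: {'bought': 1, 'sleeps': 1, 'when': 2, 'while': 1}
Checking each candidate word (with clipping):
  'some' -> not in reference -> no match (matches: 0)
  'while' -> in reference (ref count 1, used 1/1) -> match (matches: 1)
  'bought' -> in reference (ref count 1, used 1/1) -> match (matches: 2)
  'small' -> not in reference -> no match (matches: 2)
  'hard' -> not in reference -> no match (matches: 2)
  'sleeps' -> in reference (ref count 1, used 1/1) -> match (matches: 3)
  'while' -> ref count 1 already used up (1/1) -> clipped, no match (matches: 3)
Clipped matches: 3, Candidate length: 7
Precision = 3/7

3/7


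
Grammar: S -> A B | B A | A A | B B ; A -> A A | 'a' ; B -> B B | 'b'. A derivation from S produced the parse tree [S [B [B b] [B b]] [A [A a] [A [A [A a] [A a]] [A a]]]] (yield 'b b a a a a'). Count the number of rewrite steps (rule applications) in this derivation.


Every bracketed nonterminal node [X ...] in the tree is produced by exactly one rule application.
Reading the tree off as a leftmost derivation:
  Step 1: S  =>  B A   (applied S -> B A)
  Step 2: B A  =>  B B A   (applied B -> B B)
  Step 3: B B A  =>  b B A   (applied B -> b)
  Step 4: b B A  =>  b b A   (applied B -> b)
  Step 5: b b A  =>  b b A A   (applied A -> A A)
  Step 6: b b A A  =>  b b a A   (applied A -> a)
  Step 7: b b a A  =>  b b a A A   (applied A -> A A)
  Step 8: b b a A A  =>  b b a A A A   (applied A -> A A)
  Step 9: b b a A A A  =>  b b a a A A   (applied A -> a)
  Step 10: b b a a A A  =>  b b a a a A   (applied A -> a)
  Step 11: b b a a a A  =>  b b a a a a   (applied A -> a)
Final yield: b b a a a a
Total rewrite steps: 11

11


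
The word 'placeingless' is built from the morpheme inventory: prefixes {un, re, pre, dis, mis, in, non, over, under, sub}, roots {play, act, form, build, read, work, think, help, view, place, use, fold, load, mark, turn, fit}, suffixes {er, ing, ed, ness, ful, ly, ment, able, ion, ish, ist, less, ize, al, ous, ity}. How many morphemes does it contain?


Segmenting 'placeingless' against the inventory:
  'place' -> root (morpheme 1)
  'ing' -> suffix (morpheme 2)
  'less' -> suffix (morpheme 3)
Total morphemes: 3

3


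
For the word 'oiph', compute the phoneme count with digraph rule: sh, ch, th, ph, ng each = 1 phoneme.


Parsing 'oiph' greedily, digraphs first:
  'o' -> vowel phoneme (phonemes so far: 1)
  'i' -> vowel phoneme (phonemes so far: 2)
  'ph' -> digraph (1 consonant phoneme) (phonemes so far: 3)
Total phonemes: 3

3


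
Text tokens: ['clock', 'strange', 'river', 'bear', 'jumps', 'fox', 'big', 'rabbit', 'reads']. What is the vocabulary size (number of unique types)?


Listing all tokens and tracking unique types:
  Token 1: 'clock' -> NEW (unique so far: 1)
  Token 2: 'strange' -> NEW (unique so far: 2)
  Token 3: 'river' -> NEW (unique so far: 3)
  Token 4: 'bear' -> NEW (unique so far: 4)
  Token 5: 'jumps' -> NEW (unique so far: 5)
  Token 6: 'fox' -> NEW (unique so far: 6)
  Token 7: 'big' -> NEW (unique so far: 7)
  Token 8: 'rabbit' -> NEW (unique so far: 8)
  Token 9: 'reads' -> NEW (unique so far: 9)
Unique types: ('bear', 'big', 'clock', 'fox', 'jumps', 'rabbit', 'reads', 'river', 'strange')
Vocabulary size: 9

9


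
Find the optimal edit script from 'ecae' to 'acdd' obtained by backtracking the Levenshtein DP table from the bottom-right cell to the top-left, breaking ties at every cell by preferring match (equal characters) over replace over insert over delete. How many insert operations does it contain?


Edit distance = 3. Backtracking from cell (4, 4) with preference match > replace > insert > delete,
then listing the resulting alignment 'ecae' -> 'acdd' left to right:
  Step 1: replace e->a
  Step 2: keep 'c'
  Step 3: replace a->d
  Step 4: replace e->d
Total insertions: 0

0


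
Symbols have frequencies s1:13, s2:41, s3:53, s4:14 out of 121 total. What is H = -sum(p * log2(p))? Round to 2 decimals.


Computing entropy H = -sum(p_i * log2(p_i)):
  s1: p = 13/121 = 0.1074, -p*log2(p) = 0.3458
  s2: p = 41/121 = 0.3388, -p*log2(p) = 0.5290
  s3: p = 53/121 = 0.4380, -p*log2(p) = 0.5217
  s4: p = 14/121 = 0.1157, -p*log2(p) = 0.3600
H = sum of terms = 1.7565
Rounded to 2 decimals: 1.76

1.76


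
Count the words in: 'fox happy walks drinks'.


Counting words by splitting on spaces:
  Word 1: 'fox'
  Word 2: 'happy'
  Word 3: 'walks'
  Word 4: 'drinks'
Total words: 4

4


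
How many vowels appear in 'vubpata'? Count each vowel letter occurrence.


Scanning each character of 'vubpata':
  Position 1: 'v' -> consonant (running count: 0)
  Position 2: 'u' -> vowel (running count: 1)
  Position 3: 'b' -> consonant (running count: 1)
  Position 4: 'p' -> consonant (running count: 1)
  Position 5: 'a' -> vowel (running count: 2)
  Position 6: 't' -> consonant (running count: 2)
  Position 7: 'a' -> vowel (running count: 3)
Total vowels: 3

3


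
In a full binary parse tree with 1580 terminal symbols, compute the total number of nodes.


Leaf nodes (terminals): 1580
Internal nodes = n - 1 = 1580 - 1 = 1579
Total = leaves + internal = 1580 + 1579 = 3159

3159


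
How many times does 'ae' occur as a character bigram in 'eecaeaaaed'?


Scanning 'eecaeaaaed' for bigram 'ae':
  Position 0: 'ee' -> no
  Position 1: 'ec' -> no
  Position 2: 'ca' -> no
  Position 3: 'ae' -> MATCH
  Position 4: 'ea' -> no
  Position 5: 'aa' -> no
  Position 6: 'aa' -> no
  Position 7: 'ae' -> MATCH
  Position 8: 'ed' -> no
Total matches: 2

2


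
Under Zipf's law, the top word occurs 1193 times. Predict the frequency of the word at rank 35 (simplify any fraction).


Zipf's law: freq(rank) = f1 / rank
f1 = 1193, rank = 35
freq = 1193 / 35
GCD(1193, 35) = 1
Simplified: 1193/35

1193/35


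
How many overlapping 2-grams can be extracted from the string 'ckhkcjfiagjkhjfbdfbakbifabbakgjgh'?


String 'ckhkcjfiagjkhjfbdfbakbifabbakgjgh' has length L = 33.
Number of overlapping n-grams = L - n + 1
Substituting: 33 - 2 + 1 = 32

32


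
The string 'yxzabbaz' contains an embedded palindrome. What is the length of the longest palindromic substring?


Scanning 'yxzabbaz' for palindromic substrings.
Substring at positions 2-7: 'zabbaz'.
Check: reverse('zabbaz') = 'zabbaz' -> palindrome confirmed.
Neighbouring characters ('x' / '-') break symmetry, so it cannot extend further.
No longer palindromic substring exists; longest length = 6

6


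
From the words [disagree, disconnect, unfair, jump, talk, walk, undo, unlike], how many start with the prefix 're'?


Checking each word for prefix 're':
  'disagree' -> no (count: 0)
  'disconnect' -> no (count: 0)
  'unfair' -> no (count: 0)
  'jump' -> no (count: 0)
  'talk' -> no (count: 0)
  'walk' -> no (count: 0)
  'undo' -> no (count: 0)
  'unlike' -> no (count: 0)
Total with prefix 're': 0

0


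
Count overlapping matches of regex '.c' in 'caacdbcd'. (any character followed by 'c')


Pattern: .c means any character followed by 'c'.
Scanning 'caacdbcd' position-by-position:
  Pos 0: window 'ca' -> no
  Pos 1: window 'aa' -> no
  Pos 2: window 'ac' -> MATCH
  Pos 3: window 'cd' -> no
  Pos 4: window 'db' -> no
  Pos 5: window 'bc' -> MATCH
  Pos 6: window 'cd' -> no
  Pos 7: window 'd' -> no
Total matches: 2

2


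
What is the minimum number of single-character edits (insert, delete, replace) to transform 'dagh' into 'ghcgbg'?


Building DP table for s1='dagh' (len 4) and s2='ghcgbg' (len 6):
       g  h  c  g  b  g
    0  1  2  3  4  5  6
  d 1  1  2  3  4  5  6
  a 2  2  2  3  4  5  6
  g 3  2  3  3  3  4  5
  h 4  3  2  3  4  4  5
Edit distance = dp[4][6] = 5

5


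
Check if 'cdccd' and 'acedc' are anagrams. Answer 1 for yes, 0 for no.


Sort characters of 'cdccd': 'cccdd'
Sort characters of 'acedc': 'accde'
Sorted forms differ -> they are NOT anagrams
Result: 0

0


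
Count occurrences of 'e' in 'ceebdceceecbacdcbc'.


Scanning 'ceebdceceecbacdcbc' for 'e':
  Position 1: 'e' -> MATCH (count: 1)
  Position 2: 'e' -> MATCH (count: 2)
  Position 6: 'e' -> MATCH (count: 3)
  Position 8: 'e' -> MATCH (count: 4)
  Position 9: 'e' -> MATCH (count: 5)
Total occurrences of 'e': 5

5


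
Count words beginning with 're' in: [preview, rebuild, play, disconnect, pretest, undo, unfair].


Checking each word for prefix 're':
  'preview' -> no (count: 0)
  'rebuild' -> YES, starts with 're' (count: 1)
  'play' -> no (count: 1)
  'disconnect' -> no (count: 1)
  'pretest' -> no (count: 1)
  'undo' -> no (count: 1)
  'unfair' -> no (count: 1)
Total with prefix 're': 1

1


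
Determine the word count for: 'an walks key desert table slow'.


Counting words by splitting on spaces:
  Word 1: 'an'
  Word 2: 'walks'
  Word 3: 'key'
  Word 4: 'desert'
  Word 5: 'table'
  Word 6: 'slow'
Total words: 6

6


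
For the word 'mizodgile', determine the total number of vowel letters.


Scanning each character of 'mizodgile':
  Position 1: 'm' -> consonant (running count: 0)
  Position 2: 'i' -> vowel (running count: 1)
  Position 3: 'z' -> consonant (running count: 1)
  Position 4: 'o' -> vowel (running count: 2)
  Position 5: 'd' -> consonant (running count: 2)
  Position 6: 'g' -> consonant (running count: 2)
  Position 7: 'i' -> vowel (running count: 3)
  Position 8: 'l' -> consonant (running count: 3)
  Position 9: 'e' -> vowel (running count: 4)
Total vowels: 4

4


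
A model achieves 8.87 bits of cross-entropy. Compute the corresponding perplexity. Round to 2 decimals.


Perplexity formula: PP = 2^H
H = 8.87
PP = 2^8.87
Decompose: 2^8.87 = 2^8 * 2^0.87
2^8 = 256, 2^0.87 ~ 1.8276629
PP ~ 256 * 1.8276629 = 467.8817024
Rounded to 2 decimals: 467.88

467.88


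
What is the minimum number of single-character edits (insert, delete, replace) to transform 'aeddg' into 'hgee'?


Building DP table for s1='aeddg' (len 5) and s2='hgee' (len 4):
       h  g  e  e
    0  1  2  3  4
  a 1  1  2  3  4
  e 2  2  2  2  3
  d 3  3  3  3  3
  d 4  4  4  4  4
  g 5  5  4  5  5
Edit distance = dp[5][4] = 5

5


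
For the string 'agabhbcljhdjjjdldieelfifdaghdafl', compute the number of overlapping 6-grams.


String 'agabhbcljhdjjjdldieelfifdaghdafl' has length L = 32.
Number of overlapping n-grams = L - n + 1
Substituting: 32 - 6 + 1 = 27

27


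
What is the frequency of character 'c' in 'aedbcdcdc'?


Scanning 'aedbcdcdc' for 'c':
  Position 4: 'c' -> MATCH (count: 1)
  Position 6: 'c' -> MATCH (count: 2)
  Position 8: 'c' -> MATCH (count: 3)
Total occurrences of 'c': 3

3


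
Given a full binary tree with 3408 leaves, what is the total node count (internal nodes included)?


Leaf nodes (terminals): 3408
Internal nodes = n - 1 = 3408 - 1 = 3407
Total = leaves + internal = 3408 + 3407 = 6815

6815


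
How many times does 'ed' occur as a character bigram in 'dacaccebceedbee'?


Scanning 'dacaccebceedbee' for bigram 'ed':
  Position 0: 'da' -> no
  Position 1: 'ac' -> no
  Position 2: 'ca' -> no
  Position 3: 'ac' -> no
  Position 4: 'cc' -> no
  Position 5: 'ce' -> no
  Position 6: 'eb' -> no
  Position 7: 'bc' -> no
  Position 8: 'ce' -> no
  Position 9: 'ee' -> no
  Position 10: 'ed' -> MATCH
  Position 11: 'db' -> no
  Position 12: 'be' -> no
  Position 13: 'ee' -> no
Total matches: 1

1


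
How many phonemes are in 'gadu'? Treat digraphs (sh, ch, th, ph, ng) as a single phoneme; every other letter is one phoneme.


Parsing 'gadu' greedily, digraphs first:
  'g' -> consonant phoneme (phonemes so far: 1)
  'a' -> vowel phoneme (phonemes so far: 2)
  'd' -> consonant phoneme (phonemes so far: 3)
  'u' -> vowel phoneme (phonemes so far: 4)
Total phonemes: 4

4


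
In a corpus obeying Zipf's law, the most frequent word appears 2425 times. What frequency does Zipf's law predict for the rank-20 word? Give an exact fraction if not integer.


Zipf's law: freq(rank) = f1 / rank
f1 = 2425, rank = 20
freq = 2425 / 20
GCD(2425, 20) = 5
Simplified: 485/4

485/4


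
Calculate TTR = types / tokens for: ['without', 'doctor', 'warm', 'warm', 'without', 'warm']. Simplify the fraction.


Tokens: 6
Unique types: ('doctor', 'warm', 'without') = 3
TTR = 3/6
Simplify: divide both by 3 -> 1/2
TTR = 1/2

1/2


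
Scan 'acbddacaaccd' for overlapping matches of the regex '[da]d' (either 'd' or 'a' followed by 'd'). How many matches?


Pattern: [da]d means either 'd' or 'a' followed by 'd'.
Scanning 'acbddacaaccd' position-by-position:
  Pos 0: window 'ac' -> no
  Pos 1: window 'cb' -> no
  Pos 2: window 'bd' -> no
  Pos 3: window 'dd' -> MATCH
  Pos 4: window 'da' -> no
  Pos 5: window 'ac' -> no
  Pos 6: window 'ca' -> no
  Pos 7: window 'aa' -> no
  Pos 8: window 'ac' -> no
  Pos 9: window 'cc' -> no
  Pos 10: window 'cd' -> no
  Pos 11: window 'd' -> no
Total matches: 1

1


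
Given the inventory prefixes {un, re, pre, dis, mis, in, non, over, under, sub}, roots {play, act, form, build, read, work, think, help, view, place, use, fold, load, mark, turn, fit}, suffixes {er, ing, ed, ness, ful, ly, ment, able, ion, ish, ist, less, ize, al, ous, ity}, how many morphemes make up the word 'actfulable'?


Segmenting 'actfulable' against the inventory:
  'act' -> root (morpheme 1)
  'ful' -> suffix (morpheme 2)
  'able' -> suffix (morpheme 3)
Total morphemes: 3

3


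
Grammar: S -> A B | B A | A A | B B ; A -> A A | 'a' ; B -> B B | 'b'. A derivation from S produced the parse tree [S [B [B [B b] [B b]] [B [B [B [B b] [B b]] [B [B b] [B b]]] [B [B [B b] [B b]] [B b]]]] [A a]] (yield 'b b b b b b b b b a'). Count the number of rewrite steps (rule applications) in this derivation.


Every bracketed nonterminal node [X ...] in the tree is produced by exactly one rule application.
Reading the tree off as a leftmost derivation:
  Step 1: S  =>  B A   (applied S -> B A)
  Step 2: B A  =>  B B A   (applied B -> B B)
  Step 3: B B A  =>  B B B A   (applied B -> B B)
  Step 4: B B B A  =>  b B B A   (applied B -> b)
  Step 5: b B B A  =>  b b B A   (applied B -> b)
  Step 6: b b B A  =>  b b B B A   (applied B -> B B)
  Step 7: b b B B A  =>  b b B B B A   (applied B -> B B)
  Step 8: b b B B B A  =>  b b B B B B A   (applied B -> B B)
  Step 9: b b B B B B A  =>  b b b B B B A   (applied B -> b)
  Step 10: b b b B B B A  =>  b b b b B B A   (applied B -> b)
  Step 11: b b b b B B A  =>  b b b b B B B A   (applied B -> B B)
  Step 12: b b b b B B B A  =>  b b b b b B B A   (applied B -> b)
  Step 13: b b b b b B B A  =>  b b b b b b B A   (applied B -> b)
  Step 14: b b b b b b B A  =>  b b b b b b B B A   (applied B -> B B)
  Step 15: b b b b b b B B A  =>  b b b b b b B B B A   (applied B -> B B)
  Step 16: b b b b b b B B B A  =>  b b b b b b b B B A   (applied B -> b)
  Step 17: b b b b b b b B B A  =>  b b b b b b b b B A   (applied B -> b)
  Step 18: b b b b b b b b B A  =>  b b b b b b b b b A   (applied B -> b)
  Step 19: b b b b b b b b b A  =>  b b b b b b b b b a   (applied A -> a)
Final yield: b b b b b b b b b a
Total rewrite steps: 19

19


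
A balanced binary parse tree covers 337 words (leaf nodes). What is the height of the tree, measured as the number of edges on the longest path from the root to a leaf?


In a balanced binary tree with n leaves the deepest leaf is ceil(log2(n)) edges below the root.
log2(337) = 8.3966
ceil(8.3966) = 9
height (edges) = 9

9
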